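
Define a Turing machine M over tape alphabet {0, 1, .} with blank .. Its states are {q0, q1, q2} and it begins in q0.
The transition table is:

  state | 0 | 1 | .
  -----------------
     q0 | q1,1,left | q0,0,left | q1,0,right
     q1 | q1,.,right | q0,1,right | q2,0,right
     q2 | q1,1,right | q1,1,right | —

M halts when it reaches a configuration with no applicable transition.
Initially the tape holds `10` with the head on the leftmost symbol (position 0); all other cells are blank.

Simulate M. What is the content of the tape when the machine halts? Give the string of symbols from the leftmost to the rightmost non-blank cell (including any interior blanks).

0..0

state=q0 head=0 tape=.[1]0..   (q0,1)→(q0,0,left)
state=q0 head=-1 tape=[.]00..   (q0,.)→(q1,0,right)
state=q1 head=0 tape=0[0]0..   (q1,0)→(q1,.,right)
state=q1 head=1 tape=0.[0]..   (q1,0)→(q1,.,right)
state=q1 head=2 tape=0..[.].   (q1,.)→(q2,0,right)
state=q2 head=3 tape=0..0[.]
The non-blank tape span at halt is 0..0.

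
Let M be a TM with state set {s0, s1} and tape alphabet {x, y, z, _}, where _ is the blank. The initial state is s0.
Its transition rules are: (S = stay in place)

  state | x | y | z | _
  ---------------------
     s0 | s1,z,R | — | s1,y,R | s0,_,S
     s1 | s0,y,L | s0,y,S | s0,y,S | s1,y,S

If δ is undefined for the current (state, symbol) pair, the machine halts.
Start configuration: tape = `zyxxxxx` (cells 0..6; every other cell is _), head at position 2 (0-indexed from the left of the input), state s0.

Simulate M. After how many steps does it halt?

4

state=s0 head=2 tape=zy[x]xxxx   (s0,x)→(s1,z,R)
state=s1 head=3 tape=zyz[x]xxx   (s1,x)→(s0,y,L)
state=s0 head=2 tape=zy[z]yxxx   (s0,z)→(s1,y,R)
state=s1 head=3 tape=zyy[y]xxx   (s1,y)→(s0,y,S)
state=s0 head=3 tape=zyy[y]xxx
M halts after 4 transitions.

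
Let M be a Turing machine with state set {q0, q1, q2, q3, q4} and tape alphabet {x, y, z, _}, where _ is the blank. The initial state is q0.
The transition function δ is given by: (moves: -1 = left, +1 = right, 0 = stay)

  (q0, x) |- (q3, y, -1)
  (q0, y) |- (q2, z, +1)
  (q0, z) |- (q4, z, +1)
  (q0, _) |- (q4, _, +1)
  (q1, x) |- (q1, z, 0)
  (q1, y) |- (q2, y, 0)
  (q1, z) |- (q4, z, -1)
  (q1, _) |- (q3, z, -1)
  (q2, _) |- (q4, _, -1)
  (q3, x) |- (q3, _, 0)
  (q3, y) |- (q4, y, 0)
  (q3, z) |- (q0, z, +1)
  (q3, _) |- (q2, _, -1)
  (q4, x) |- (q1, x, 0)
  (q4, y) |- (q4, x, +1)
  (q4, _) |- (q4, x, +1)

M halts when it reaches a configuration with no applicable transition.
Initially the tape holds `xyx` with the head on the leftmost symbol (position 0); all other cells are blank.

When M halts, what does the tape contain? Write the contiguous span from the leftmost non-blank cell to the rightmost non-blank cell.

xzzzzzz

state=q0 head=0 tape=____[x]yx   (q0,x)→(q3,y,-1)
state=q3 head=-1 tape=___[_]yyx   (q3,_)→(q2,_,-1)
state=q2 head=-2 tape=__[_]_yyx   (q2,_)→(q4,_,-1)
state=q4 head=-3 tape=_[_]__yyx   (q4,_)→(q4,x,+1)
state=q4 head=-2 tape=_x[_]_yyx   (q4,_)→(q4,x,+1)
state=q4 head=-1 tape=_xx[_]yyx   (q4,_)→(q4,x,+1)
state=q4 head=0 tape=_xxx[y]yx   (q4,y)→(q4,x,+1)
state=q4 head=1 tape=_xxxx[y]x   (q4,y)→(q4,x,+1)
state=q4 head=2 tape=_xxxxx[x]   (q4,x)→(q1,x,0)
state=q1 head=2 tape=_xxxxx[x]   (q1,x)→(q1,z,0)
state=q1 head=2 tape=_xxxxx[z]   (q1,z)→(q4,z,-1)
state=q4 head=1 tape=_xxxx[x]z   (q4,x)→(q1,x,0)
state=q1 head=1 tape=_xxxx[x]z   (q1,x)→(q1,z,0)
state=q1 head=1 tape=_xxxx[z]z   (q1,z)→(q4,z,-1)
state=q4 head=0 tape=_xxx[x]zz   (q4,x)→(q1,x,0)
state=q1 head=0 tape=_xxx[x]zz   (q1,x)→(q1,z,0)
state=q1 head=0 tape=_xxx[z]zz   (q1,z)→(q4,z,-1)
state=q4 head=-1 tape=_xx[x]zzz   (q4,x)→(q1,x,0)
state=q1 head=-1 tape=_xx[x]zzz   (q1,x)→(q1,z,0)
state=q1 head=-1 tape=_xx[z]zzz   (q1,z)→(q4,z,-1)
state=q4 head=-2 tape=_x[x]zzzz   (q4,x)→(q1,x,0)
state=q1 head=-2 tape=_x[x]zzzz   (q1,x)→(q1,z,0)
state=q1 head=-2 tape=_x[z]zzzz   (q1,z)→(q4,z,-1)
state=q4 head=-3 tape=_[x]zzzzz   (q4,x)→(q1,x,0)
state=q1 head=-3 tape=_[x]zzzzz   (q1,x)→(q1,z,0)
state=q1 head=-3 tape=_[z]zzzzz   (q1,z)→(q4,z,-1)
state=q4 head=-4 tape=[_]zzzzzz   (q4,_)→(q4,x,+1)
state=q4 head=-3 tape=x[z]zzzzz
The non-blank tape span at halt is xzzzzzz.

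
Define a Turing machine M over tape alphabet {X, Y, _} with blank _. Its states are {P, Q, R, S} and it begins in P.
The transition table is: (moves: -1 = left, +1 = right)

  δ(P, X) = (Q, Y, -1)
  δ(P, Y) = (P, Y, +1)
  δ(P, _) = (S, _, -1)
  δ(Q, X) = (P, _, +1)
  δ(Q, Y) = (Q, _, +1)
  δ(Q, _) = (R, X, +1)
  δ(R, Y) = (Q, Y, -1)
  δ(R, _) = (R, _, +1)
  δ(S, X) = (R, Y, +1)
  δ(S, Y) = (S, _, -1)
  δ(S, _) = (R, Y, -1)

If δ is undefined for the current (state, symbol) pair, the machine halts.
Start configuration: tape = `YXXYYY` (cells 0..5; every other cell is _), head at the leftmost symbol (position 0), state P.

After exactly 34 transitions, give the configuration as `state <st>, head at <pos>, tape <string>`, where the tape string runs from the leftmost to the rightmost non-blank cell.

P | _[Y]XXYYY_   read Y → write Y, move +1, go to P
P | _Y[X]XYYY_   read X → write Y, move -1, go to Q
Q | _[Y]YXYYY_   read Y → write _, move +1, go to Q
Q | __[Y]XYYY_   read Y → write _, move +1, go to Q
Q | ___[X]YYY_   read X → write _, move +1, go to P
P | ____[Y]YY_   read Y → write Y, move +1, go to P
P | ____Y[Y]Y_   read Y → write Y, move +1, go to P
P | ____YY[Y]_   read Y → write Y, move +1, go to P
P | ____YYY[_]   read _ → write _, move -1, go to S
S | ____YY[Y]_   read Y → write _, move -1, go to S
S | ____Y[Y]__   read Y → write _, move -1, go to S
S | ____[Y]___   read Y → write _, move -1, go to S
S | ___[_]____   read _ → write Y, move -1, go to R
R | __[_]Y____   read _ → write _, move +1, go to R
R | ___[Y]____   read Y → write Y, move -1, go to Q
Q | __[_]Y____   read _ → write X, move +1, go to R
R | __X[Y]____   read Y → write Y, move -1, go to Q
Q | __[X]Y____   read X → write _, move +1, go to P
P | ___[Y]____   read Y → write Y, move +1, go to P
P | ___Y[_]___   read _ → write _, move -1, go to S
S | ___[Y]____   read Y → write _, move -1, go to S
S | __[_]_____   read _ → write Y, move -1, go to R
R | _[_]Y_____   read _ → write _, move +1, go to R
R | __[Y]_____   read Y → write Y, move -1, go to Q
Q | _[_]Y_____   read _ → write X, move +1, go to R
R | _X[Y]_____   read Y → write Y, move -1, go to Q
Q | _[X]Y_____   read X → write _, move +1, go to P
P | __[Y]_____   read Y → write Y, move +1, go to P
P | __Y[_]____   read _ → write _, move -1, go to S
S | __[Y]_____   read Y → write _, move -1, go to S
S | _[_]______   read _ → write Y, move -1, go to R
R | [_]Y______   read _ → write _, move +1, go to R
R | _[Y]______   read Y → write Y, move -1, go to Q
Q | [_]Y______   read _ → write X, move +1, go to R
R | X[Y]______
After 34 steps: state R, head at 0, tape XY.

state R, head at 0, tape XY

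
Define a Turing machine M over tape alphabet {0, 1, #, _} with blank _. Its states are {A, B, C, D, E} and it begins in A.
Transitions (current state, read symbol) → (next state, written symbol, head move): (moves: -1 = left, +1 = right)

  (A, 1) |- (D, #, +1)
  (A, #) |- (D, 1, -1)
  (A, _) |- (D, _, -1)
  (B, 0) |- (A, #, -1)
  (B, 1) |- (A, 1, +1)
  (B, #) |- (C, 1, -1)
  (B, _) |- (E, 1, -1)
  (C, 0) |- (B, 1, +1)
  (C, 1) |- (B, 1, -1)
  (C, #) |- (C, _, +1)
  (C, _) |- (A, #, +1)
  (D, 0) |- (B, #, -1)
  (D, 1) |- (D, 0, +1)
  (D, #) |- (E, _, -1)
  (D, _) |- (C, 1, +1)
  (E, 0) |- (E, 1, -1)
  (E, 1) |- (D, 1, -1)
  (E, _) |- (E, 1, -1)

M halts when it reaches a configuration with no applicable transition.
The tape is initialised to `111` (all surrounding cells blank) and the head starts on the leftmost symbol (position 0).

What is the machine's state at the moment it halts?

state=A head=0 tape=_[1]11___   (A,1)→(D,#,+1)
state=D head=1 tape=_#[1]1___   (D,1)→(D,0,+1)
state=D head=2 tape=_#0[1]___   (D,1)→(D,0,+1)
state=D head=3 tape=_#00[_]__   (D,_)→(C,1,+1)
state=C head=4 tape=_#001[_]_   (C,_)→(A,#,+1)
state=A head=5 tape=_#001#[_]   (A,_)→(D,_,-1)
state=D head=4 tape=_#001[#]_   (D,#)→(E,_,-1)
state=E head=3 tape=_#00[1]__   (E,1)→(D,1,-1)
state=D head=2 tape=_#0[0]1__   (D,0)→(B,#,-1)
state=B head=1 tape=_#[0]#1__   (B,0)→(A,#,-1)
state=A head=0 tape=_[#]##1__   (A,#)→(D,1,-1)
state=D head=-1 tape=[_]1##1__   (D,_)→(C,1,+1)
state=C head=0 tape=1[1]##1__   (C,1)→(B,1,-1)
state=B head=-1 tape=[1]1##1__   (B,1)→(A,1,+1)
state=A head=0 tape=1[1]##1__   (A,1)→(D,#,+1)
state=D head=1 tape=1#[#]#1__   (D,#)→(E,_,-1)
state=E head=0 tape=1[#]_#1__
No transition is defined for (E, #); M halts in state E.

E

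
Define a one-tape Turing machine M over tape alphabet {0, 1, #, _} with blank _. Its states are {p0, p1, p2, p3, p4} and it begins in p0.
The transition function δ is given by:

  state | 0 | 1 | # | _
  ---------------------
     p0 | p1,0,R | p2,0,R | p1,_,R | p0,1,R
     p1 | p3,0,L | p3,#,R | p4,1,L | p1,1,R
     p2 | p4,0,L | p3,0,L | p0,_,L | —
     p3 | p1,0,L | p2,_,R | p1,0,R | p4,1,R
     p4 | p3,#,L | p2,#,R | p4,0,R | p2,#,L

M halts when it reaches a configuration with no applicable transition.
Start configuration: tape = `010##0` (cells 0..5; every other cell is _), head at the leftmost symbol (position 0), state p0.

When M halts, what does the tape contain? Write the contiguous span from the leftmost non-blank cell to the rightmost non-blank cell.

state=p0 head=0 tape=__[0]10##0   (p0,0)→(p1,0,R)
state=p1 head=1 tape=__0[1]0##0   (p1,1)→(p3,#,R)
state=p3 head=2 tape=__0#[0]##0   (p3,0)→(p1,0,L)
state=p1 head=1 tape=__0[#]0##0   (p1,#)→(p4,1,L)
state=p4 head=0 tape=__[0]10##0   (p4,0)→(p3,#,L)
state=p3 head=-1 tape=_[_]#10##0   (p3,_)→(p4,1,R)
state=p4 head=0 tape=_1[#]10##0   (p4,#)→(p4,0,R)
state=p4 head=1 tape=_10[1]0##0   (p4,1)→(p2,#,R)
state=p2 head=2 tape=_10#[0]##0   (p2,0)→(p4,0,L)
state=p4 head=1 tape=_10[#]0##0   (p4,#)→(p4,0,R)
state=p4 head=2 tape=_100[0]##0   (p4,0)→(p3,#,L)
state=p3 head=1 tape=_10[0]###0   (p3,0)→(p1,0,L)
state=p1 head=0 tape=_1[0]0###0   (p1,0)→(p3,0,L)
state=p3 head=-1 tape=_[1]00###0   (p3,1)→(p2,_,R)
state=p2 head=0 tape=__[0]0###0   (p2,0)→(p4,0,L)
state=p4 head=-1 tape=_[_]00###0   (p4,_)→(p2,#,L)
state=p2 head=-2 tape=[_]#00###0
The non-blank tape span at halt is #00###0.

#00###0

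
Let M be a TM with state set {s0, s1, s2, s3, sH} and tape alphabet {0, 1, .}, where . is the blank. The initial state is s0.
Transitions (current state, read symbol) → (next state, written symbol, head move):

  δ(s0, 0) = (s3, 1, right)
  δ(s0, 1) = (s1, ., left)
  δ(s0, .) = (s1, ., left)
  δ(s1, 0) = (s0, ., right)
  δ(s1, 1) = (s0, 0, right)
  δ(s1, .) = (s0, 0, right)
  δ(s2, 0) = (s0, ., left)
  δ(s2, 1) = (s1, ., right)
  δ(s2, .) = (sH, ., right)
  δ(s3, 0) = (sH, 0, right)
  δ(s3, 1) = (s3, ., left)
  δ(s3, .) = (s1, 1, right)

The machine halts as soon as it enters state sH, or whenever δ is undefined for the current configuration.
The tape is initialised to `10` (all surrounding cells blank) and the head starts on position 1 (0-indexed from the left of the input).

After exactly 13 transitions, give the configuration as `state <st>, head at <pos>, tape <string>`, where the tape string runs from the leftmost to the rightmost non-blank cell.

s0 | 1[0]...   read 0 → write 1, move right, go to s3
s3 | 11[.]..   read . → write 1, move right, go to s1
s1 | 111[.].   read . → write 0, move right, go to s0
s0 | 1110[.]   read . → write ., move left, go to s1
s1 | 111[0].   read 0 → write ., move right, go to s0
s0 | 111.[.]   read . → write ., move left, go to s1
s1 | 111[.].   read . → write 0, move right, go to s0
s0 | 1110[.]   read . → write ., move left, go to s1
s1 | 111[0].   read 0 → write ., move right, go to s0
s0 | 111.[.]   read . → write ., move left, go to s1
s1 | 111[.].   read . → write 0, move right, go to s0
s0 | 1110[.]   read . → write ., move left, go to s1
s1 | 111[0].   read 0 → write ., move right, go to s0
s0 | 111.[.]
After 13 steps: state s0, head at 4, tape 111.

state s0, head at 4, tape 111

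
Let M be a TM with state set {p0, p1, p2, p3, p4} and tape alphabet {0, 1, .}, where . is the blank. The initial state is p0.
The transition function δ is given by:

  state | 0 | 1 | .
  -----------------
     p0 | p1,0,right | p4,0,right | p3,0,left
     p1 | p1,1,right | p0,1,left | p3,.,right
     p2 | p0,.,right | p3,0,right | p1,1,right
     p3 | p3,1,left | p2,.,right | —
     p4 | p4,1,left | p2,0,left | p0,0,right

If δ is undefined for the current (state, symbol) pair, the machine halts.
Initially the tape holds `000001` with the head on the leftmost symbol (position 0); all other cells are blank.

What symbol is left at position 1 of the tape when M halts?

1

state=p0 head=0 tape=[0]00001..   (p0,0)→(p1,0,right)
state=p1 head=1 tape=0[0]0001..   (p1,0)→(p1,1,right)
state=p1 head=2 tape=01[0]001..   (p1,0)→(p1,1,right)
state=p1 head=3 tape=011[0]01..   (p1,0)→(p1,1,right)
state=p1 head=4 tape=0111[0]1..   (p1,0)→(p1,1,right)
state=p1 head=5 tape=01111[1]..   (p1,1)→(p0,1,left)
state=p0 head=4 tape=0111[1]1..   (p0,1)→(p4,0,right)
state=p4 head=5 tape=01110[1]..   (p4,1)→(p2,0,left)
state=p2 head=4 tape=0111[0]0..   (p2,0)→(p0,.,right)
state=p0 head=5 tape=0111.[0]..   (p0,0)→(p1,0,right)
state=p1 head=6 tape=0111.0[.].   (p1,.)→(p3,.,right)
state=p3 head=7 tape=0111.0.[.]
Cell 1 holds 1 when M halts.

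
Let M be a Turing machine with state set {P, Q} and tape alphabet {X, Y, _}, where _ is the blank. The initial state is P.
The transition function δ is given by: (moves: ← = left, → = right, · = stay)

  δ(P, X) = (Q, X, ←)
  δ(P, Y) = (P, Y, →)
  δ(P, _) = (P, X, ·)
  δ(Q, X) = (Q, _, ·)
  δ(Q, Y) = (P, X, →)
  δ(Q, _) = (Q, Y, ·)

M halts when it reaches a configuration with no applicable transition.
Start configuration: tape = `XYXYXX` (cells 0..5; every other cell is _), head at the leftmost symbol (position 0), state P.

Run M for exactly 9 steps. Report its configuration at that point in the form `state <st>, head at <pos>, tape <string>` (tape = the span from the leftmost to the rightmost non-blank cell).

state Q, head at -1, tape XYXYXX

P | _[X]YXYXX   read X → write X, move ←, go to Q
Q | [_]XYXYXX   read _ → write Y, move ·, go to Q
Q | [Y]XYXYXX   read Y → write X, move →, go to P
P | X[X]YXYXX   read X → write X, move ←, go to Q
Q | [X]XYXYXX   read X → write _, move ·, go to Q
Q | [_]XYXYXX   read _ → write Y, move ·, go to Q
Q | [Y]XYXYXX   read Y → write X, move →, go to P
P | X[X]YXYXX   read X → write X, move ←, go to Q
Q | [X]XYXYXX   read X → write _, move ·, go to Q
Q | [_]XYXYXX
After 9 steps: state Q, head at -1, tape XYXYXX.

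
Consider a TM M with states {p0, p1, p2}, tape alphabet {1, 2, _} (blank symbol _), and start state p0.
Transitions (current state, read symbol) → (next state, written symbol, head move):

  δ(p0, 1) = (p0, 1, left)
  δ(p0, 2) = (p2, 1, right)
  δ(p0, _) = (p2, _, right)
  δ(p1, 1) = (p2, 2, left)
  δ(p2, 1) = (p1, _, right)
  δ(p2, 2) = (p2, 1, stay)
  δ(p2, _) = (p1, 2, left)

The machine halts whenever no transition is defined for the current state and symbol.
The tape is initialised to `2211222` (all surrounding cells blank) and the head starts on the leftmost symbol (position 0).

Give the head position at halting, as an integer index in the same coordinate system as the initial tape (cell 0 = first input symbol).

p0 | __[2]211222   read 2 → write 1, move right, go to p2
p2 | __1[2]11222   read 2 → write 1, move stay, go to p2
p2 | __1[1]11222   read 1 → write _, move right, go to p1
p1 | __1_[1]1222   read 1 → write 2, move left, go to p2
p2 | __1[_]21222   read _ → write 2, move left, go to p1
p1 | __[1]221222   read 1 → write 2, move left, go to p2
p2 | _[_]2221222   read _ → write 2, move left, go to p1
p1 | [_]22221222
At halt the head is at cell -2.

-2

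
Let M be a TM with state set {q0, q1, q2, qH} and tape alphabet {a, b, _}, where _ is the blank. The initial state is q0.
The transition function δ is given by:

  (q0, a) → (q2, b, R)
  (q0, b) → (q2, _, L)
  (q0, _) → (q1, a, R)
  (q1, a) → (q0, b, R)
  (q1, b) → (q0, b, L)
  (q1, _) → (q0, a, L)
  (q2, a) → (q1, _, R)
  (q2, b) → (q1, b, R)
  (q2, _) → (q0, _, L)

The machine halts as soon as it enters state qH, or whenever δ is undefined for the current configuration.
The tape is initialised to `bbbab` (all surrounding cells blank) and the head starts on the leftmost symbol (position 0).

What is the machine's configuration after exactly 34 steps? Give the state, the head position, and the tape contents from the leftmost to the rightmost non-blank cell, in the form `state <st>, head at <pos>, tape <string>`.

state=q0 head=0 tape=__[b]bbab   (q0,b)→(q2,_,L)
state=q2 head=-1 tape=_[_]_bbab   (q2,_)→(q0,_,L)
state=q0 head=-2 tape=[_]__bbab   (q0,_)→(q1,a,R)
state=q1 head=-1 tape=a[_]_bbab   (q1,_)→(q0,a,L)
state=q0 head=-2 tape=[a]a_bbab   (q0,a)→(q2,b,R)
state=q2 head=-1 tape=b[a]_bbab   (q2,a)→(q1,_,R)
state=q1 head=0 tape=b_[_]bbab   (q1,_)→(q0,a,L)
state=q0 head=-1 tape=b[_]abbab   (q0,_)→(q1,a,R)
state=q1 head=0 tape=ba[a]bbab   (q1,a)→(q0,b,R)
state=q0 head=1 tape=bab[b]bab   (q0,b)→(q2,_,L)
state=q2 head=0 tape=ba[b]_bab   (q2,b)→(q1,b,R)
state=q1 head=1 tape=bab[_]bab   (q1,_)→(q0,a,L)
state=q0 head=0 tape=ba[b]abab   (q0,b)→(q2,_,L)
state=q2 head=-1 tape=b[a]_abab   (q2,a)→(q1,_,R)
state=q1 head=0 tape=b_[_]abab   (q1,_)→(q0,a,L)
state=q0 head=-1 tape=b[_]aabab   (q0,_)→(q1,a,R)
state=q1 head=0 tape=ba[a]abab   (q1,a)→(q0,b,R)
state=q0 head=1 tape=bab[a]bab   (q0,a)→(q2,b,R)
state=q2 head=2 tape=babb[b]ab   (q2,b)→(q1,b,R)
state=q1 head=3 tape=babbb[a]b   (q1,a)→(q0,b,R)
state=q0 head=4 tape=babbbb[b]   (q0,b)→(q2,_,L)
state=q2 head=3 tape=babbb[b]_   (q2,b)→(q1,b,R)
state=q1 head=4 tape=babbbb[_]   (q1,_)→(q0,a,L)
state=q0 head=3 tape=babbb[b]a   (q0,b)→(q2,_,L)
state=q2 head=2 tape=babb[b]_a   (q2,b)→(q1,b,R)
state=q1 head=3 tape=babbb[_]a   (q1,_)→(q0,a,L)
state=q0 head=2 tape=babb[b]aa   (q0,b)→(q2,_,L)
state=q2 head=1 tape=bab[b]_aa   (q2,b)→(q1,b,R)
state=q1 head=2 tape=babb[_]aa   (q1,_)→(q0,a,L)
state=q0 head=1 tape=bab[b]aaa   (q0,b)→(q2,_,L)
state=q2 head=0 tape=ba[b]_aaa   (q2,b)→(q1,b,R)
state=q1 head=1 tape=bab[_]aaa   (q1,_)→(q0,a,L)
state=q0 head=0 tape=ba[b]aaaa   (q0,b)→(q2,_,L)
state=q2 head=-1 tape=b[a]_aaaa   (q2,a)→(q1,_,R)
state=q1 head=0 tape=b_[_]aaaa
After 34 steps: state q1, head at 0, tape b__aaaa.

state q1, head at 0, tape b__aaaa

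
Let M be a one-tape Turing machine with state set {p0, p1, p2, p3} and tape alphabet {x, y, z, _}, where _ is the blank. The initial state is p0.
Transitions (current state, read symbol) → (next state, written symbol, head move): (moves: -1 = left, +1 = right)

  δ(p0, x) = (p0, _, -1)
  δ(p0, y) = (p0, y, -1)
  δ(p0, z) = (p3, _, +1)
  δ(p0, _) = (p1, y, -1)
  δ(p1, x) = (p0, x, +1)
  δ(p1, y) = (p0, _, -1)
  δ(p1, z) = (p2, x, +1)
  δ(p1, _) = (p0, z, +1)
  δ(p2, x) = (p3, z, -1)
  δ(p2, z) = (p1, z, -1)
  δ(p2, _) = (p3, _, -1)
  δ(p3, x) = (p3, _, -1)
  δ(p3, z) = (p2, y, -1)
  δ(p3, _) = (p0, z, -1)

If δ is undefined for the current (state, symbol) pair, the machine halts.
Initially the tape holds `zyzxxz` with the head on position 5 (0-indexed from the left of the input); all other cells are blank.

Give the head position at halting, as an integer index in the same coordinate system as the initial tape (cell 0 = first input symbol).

p0 | _zyzxx[z]_   read z → write _, move +1, go to p3
p3 | _zyzxx_[_]   read _ → write z, move -1, go to p0
p0 | _zyzxx[_]z   read _ → write y, move -1, go to p1
p1 | _zyzx[x]yz   read x → write x, move +1, go to p0
p0 | _zyzxx[y]z   read y → write y, move -1, go to p0
p0 | _zyzx[x]yz   read x → write _, move -1, go to p0
p0 | _zyz[x]_yz   read x → write _, move -1, go to p0
p0 | _zy[z]__yz   read z → write _, move +1, go to p3
p3 | _zy_[_]_yz   read _ → write z, move -1, go to p0
p0 | _zy[_]z_yz   read _ → write y, move -1, go to p1
p1 | _z[y]yz_yz   read y → write _, move -1, go to p0
p0 | _[z]_yz_yz   read z → write _, move +1, go to p3
p3 | __[_]yz_yz   read _ → write z, move -1, go to p0
p0 | _[_]zyz_yz   read _ → write y, move -1, go to p1
p1 | [_]yzyz_yz   read _ → write z, move +1, go to p0
p0 | z[y]zyz_yz   read y → write y, move -1, go to p0
p0 | [z]yzyz_yz   read z → write _, move +1, go to p3
p3 | _[y]zyz_yz
At halt the head is at cell 0.

0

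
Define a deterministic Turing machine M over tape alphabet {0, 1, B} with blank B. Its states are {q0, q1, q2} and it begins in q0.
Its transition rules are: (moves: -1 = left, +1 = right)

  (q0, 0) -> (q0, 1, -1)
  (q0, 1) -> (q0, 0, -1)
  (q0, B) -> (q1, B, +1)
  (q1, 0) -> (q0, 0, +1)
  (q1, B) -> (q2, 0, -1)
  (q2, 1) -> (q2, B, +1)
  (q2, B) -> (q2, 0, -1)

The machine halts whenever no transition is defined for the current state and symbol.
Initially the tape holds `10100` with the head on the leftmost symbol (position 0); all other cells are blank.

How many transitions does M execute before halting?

6

q0 | B[1]0100   read 1 → write 0, move -1, go to q0
q0 | [B]00100   read B → write B, move +1, go to q1
q1 | B[0]0100   read 0 → write 0, move +1, go to q0
q0 | B0[0]100   read 0 → write 1, move -1, go to q0
q0 | B[0]1100   read 0 → write 1, move -1, go to q0
q0 | [B]11100   read B → write B, move +1, go to q1
q1 | B[1]1100
M halts after 6 transitions.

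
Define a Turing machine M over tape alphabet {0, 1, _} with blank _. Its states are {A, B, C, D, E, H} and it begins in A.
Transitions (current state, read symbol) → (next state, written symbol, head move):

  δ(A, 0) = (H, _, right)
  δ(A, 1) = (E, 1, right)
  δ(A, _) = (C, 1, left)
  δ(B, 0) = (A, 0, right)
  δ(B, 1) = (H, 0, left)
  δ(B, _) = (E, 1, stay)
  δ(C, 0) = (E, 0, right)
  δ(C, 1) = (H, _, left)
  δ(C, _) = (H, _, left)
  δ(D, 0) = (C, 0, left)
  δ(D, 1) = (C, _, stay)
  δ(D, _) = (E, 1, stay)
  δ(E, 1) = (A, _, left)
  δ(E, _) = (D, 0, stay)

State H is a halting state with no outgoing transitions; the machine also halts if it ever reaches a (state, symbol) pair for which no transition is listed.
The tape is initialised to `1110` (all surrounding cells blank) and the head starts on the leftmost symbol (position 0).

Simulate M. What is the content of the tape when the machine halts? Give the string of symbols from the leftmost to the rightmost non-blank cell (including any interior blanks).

010

A | _[1]110   read 1 → write 1, move right, go to E
E | _1[1]10   read 1 → write _, move left, go to A
A | _[1]_10   read 1 → write 1, move right, go to E
E | _1[_]10   read _ → write 0, move stay, go to D
D | _1[0]10   read 0 → write 0, move left, go to C
C | _[1]010   read 1 → write _, move left, go to H
H | [_]_010
The non-blank tape span at halt is 010.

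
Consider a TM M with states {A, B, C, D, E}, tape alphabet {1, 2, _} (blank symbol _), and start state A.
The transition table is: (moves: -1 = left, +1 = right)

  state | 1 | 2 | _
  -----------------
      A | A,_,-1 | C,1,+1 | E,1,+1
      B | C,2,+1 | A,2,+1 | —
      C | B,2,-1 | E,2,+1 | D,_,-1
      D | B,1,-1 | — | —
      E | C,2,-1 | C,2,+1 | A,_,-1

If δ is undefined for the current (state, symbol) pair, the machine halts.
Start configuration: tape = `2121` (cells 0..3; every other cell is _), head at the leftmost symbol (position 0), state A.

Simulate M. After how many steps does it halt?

A | _[2]121_   read 2 → write 1, move +1, go to C
C | _1[1]21_   read 1 → write 2, move -1, go to B
B | _[1]221_   read 1 → write 2, move +1, go to C
C | _2[2]21_   read 2 → write 2, move +1, go to E
E | _22[2]1_   read 2 → write 2, move +1, go to C
C | _222[1]_   read 1 → write 2, move -1, go to B
B | _22[2]2_   read 2 → write 2, move +1, go to A
A | _222[2]_   read 2 → write 1, move +1, go to C
C | _2221[_]   read _ → write _, move -1, go to D
D | _222[1]_   read 1 → write 1, move -1, go to B
B | _22[2]1_   read 2 → write 2, move +1, go to A
A | _222[1]_   read 1 → write _, move -1, go to A
A | _22[2]__   read 2 → write 1, move +1, go to C
C | _221[_]_   read _ → write _, move -1, go to D
D | _22[1]__   read 1 → write 1, move -1, go to B
B | _2[2]1__   read 2 → write 2, move +1, go to A
A | _22[1]__   read 1 → write _, move -1, go to A
A | _2[2]___   read 2 → write 1, move +1, go to C
C | _21[_]__   read _ → write _, move -1, go to D
D | _2[1]___   read 1 → write 1, move -1, go to B
B | _[2]1___   read 2 → write 2, move +1, go to A
A | _2[1]___   read 1 → write _, move -1, go to A
A | _[2]____   read 2 → write 1, move +1, go to C
C | _1[_]___   read _ → write _, move -1, go to D
D | _[1]____   read 1 → write 1, move -1, go to B
B | [_]1____
M halts after 25 transitions.

25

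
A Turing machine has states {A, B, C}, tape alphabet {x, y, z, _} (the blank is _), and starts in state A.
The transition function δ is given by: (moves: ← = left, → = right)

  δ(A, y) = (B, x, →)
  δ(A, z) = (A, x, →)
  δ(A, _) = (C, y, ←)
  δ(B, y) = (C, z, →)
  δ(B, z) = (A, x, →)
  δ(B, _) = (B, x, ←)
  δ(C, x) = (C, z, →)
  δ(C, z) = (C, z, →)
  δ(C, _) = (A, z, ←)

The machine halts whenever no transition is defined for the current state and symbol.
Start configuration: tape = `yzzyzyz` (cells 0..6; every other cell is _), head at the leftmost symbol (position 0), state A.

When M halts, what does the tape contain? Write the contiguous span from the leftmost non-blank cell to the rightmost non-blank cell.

state=A head=0 tape=[y]zzyzyz_   (A,y)→(B,x,→)
state=B head=1 tape=x[z]zyzyz_   (B,z)→(A,x,→)
state=A head=2 tape=xx[z]yzyz_   (A,z)→(A,x,→)
state=A head=3 tape=xxx[y]zyz_   (A,y)→(B,x,→)
state=B head=4 tape=xxxx[z]yz_   (B,z)→(A,x,→)
state=A head=5 tape=xxxxx[y]z_   (A,y)→(B,x,→)
state=B head=6 tape=xxxxxx[z]_   (B,z)→(A,x,→)
state=A head=7 tape=xxxxxxx[_]   (A,_)→(C,y,←)
state=C head=6 tape=xxxxxx[x]y   (C,x)→(C,z,→)
state=C head=7 tape=xxxxxxz[y]
The non-blank tape span at halt is xxxxxxzy.

xxxxxxzy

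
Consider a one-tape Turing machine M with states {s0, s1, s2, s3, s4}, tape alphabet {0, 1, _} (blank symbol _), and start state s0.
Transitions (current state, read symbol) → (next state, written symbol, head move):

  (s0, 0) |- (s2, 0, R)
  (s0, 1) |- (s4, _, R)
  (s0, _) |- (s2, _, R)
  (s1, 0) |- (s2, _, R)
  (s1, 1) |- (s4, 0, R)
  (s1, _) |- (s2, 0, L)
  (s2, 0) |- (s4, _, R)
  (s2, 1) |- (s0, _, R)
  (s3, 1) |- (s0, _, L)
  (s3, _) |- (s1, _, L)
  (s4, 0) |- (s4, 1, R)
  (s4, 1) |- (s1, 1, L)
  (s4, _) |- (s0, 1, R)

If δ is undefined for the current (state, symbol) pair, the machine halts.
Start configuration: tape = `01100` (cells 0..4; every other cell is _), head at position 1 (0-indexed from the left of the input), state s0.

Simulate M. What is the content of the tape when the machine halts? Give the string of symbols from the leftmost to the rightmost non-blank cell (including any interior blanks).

0_1

s0 | 0[1]100___   read 1 → write _, move R, go to s4
s4 | 0_[1]00___   read 1 → write 1, move L, go to s1
s1 | 0[_]100___   read _ → write 0, move L, go to s2
s2 | [0]0100___   read 0 → write _, move R, go to s4
s4 | _[0]100___   read 0 → write 1, move R, go to s4
s4 | _1[1]00___   read 1 → write 1, move L, go to s1
s1 | _[1]100___   read 1 → write 0, move R, go to s4
s4 | _0[1]00___   read 1 → write 1, move L, go to s1
s1 | _[0]100___   read 0 → write _, move R, go to s2
s2 | __[1]00___   read 1 → write _, move R, go to s0
s0 | ___[0]0___   read 0 → write 0, move R, go to s2
s2 | ___0[0]___   read 0 → write _, move R, go to s4
s4 | ___0_[_]__   read _ → write 1, move R, go to s0
s0 | ___0_1[_]_   read _ → write _, move R, go to s2
s2 | ___0_1_[_]
The non-blank tape span at halt is 0_1.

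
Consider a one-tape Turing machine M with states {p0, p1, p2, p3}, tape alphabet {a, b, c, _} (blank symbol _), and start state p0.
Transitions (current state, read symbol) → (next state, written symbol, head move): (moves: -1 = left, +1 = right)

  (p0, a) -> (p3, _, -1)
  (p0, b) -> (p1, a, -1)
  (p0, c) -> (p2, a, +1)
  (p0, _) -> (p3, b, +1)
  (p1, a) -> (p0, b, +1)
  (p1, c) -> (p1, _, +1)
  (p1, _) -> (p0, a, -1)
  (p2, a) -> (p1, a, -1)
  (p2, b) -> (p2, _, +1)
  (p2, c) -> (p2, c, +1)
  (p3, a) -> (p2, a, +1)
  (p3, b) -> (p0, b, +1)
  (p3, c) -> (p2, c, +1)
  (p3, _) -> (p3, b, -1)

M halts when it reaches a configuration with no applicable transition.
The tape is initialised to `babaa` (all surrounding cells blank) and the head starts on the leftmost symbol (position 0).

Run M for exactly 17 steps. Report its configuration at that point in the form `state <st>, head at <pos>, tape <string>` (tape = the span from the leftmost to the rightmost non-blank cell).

p0 | __[b]abaa   read b → write a, move -1, go to p1
p1 | _[_]aabaa   read _ → write a, move -1, go to p0
p0 | [_]aaabaa   read _ → write b, move +1, go to p3
p3 | b[a]aabaa   read a → write a, move +1, go to p2
p2 | ba[a]abaa   read a → write a, move -1, go to p1
p1 | b[a]aabaa   read a → write b, move +1, go to p0
p0 | bb[a]abaa   read a → write _, move -1, go to p3
p3 | b[b]_abaa   read b → write b, move +1, go to p0
p0 | bb[_]abaa   read _ → write b, move +1, go to p3
p3 | bbb[a]baa   read a → write a, move +1, go to p2
p2 | bbba[b]aa   read b → write _, move +1, go to p2
p2 | bbba_[a]a   read a → write a, move -1, go to p1
p1 | bbba[_]aa   read _ → write a, move -1, go to p0
p0 | bbb[a]aaa   read a → write _, move -1, go to p3
p3 | bb[b]_aaa   read b → write b, move +1, go to p0
p0 | bbb[_]aaa   read _ → write b, move +1, go to p3
p3 | bbbb[a]aa   read a → write a, move +1, go to p2
p2 | bbbba[a]a
After 17 steps: state p2, head at 3, tape bbbbaaa.

state p2, head at 3, tape bbbbaaa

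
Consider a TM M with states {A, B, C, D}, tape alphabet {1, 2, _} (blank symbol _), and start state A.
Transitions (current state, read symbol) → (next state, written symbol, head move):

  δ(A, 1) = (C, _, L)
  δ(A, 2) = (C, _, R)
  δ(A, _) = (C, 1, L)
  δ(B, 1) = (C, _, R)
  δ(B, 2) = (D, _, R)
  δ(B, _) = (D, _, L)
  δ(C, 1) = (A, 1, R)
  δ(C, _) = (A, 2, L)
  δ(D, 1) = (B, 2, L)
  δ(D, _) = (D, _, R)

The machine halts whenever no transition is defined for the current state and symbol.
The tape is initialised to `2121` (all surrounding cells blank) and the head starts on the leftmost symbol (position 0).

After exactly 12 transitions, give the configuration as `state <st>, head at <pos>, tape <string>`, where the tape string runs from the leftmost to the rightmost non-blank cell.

state A, head at 4, tape 1_1

A | [2]121_   read 2 → write _, move R, go to C
C | _[1]21_   read 1 → write 1, move R, go to A
A | _1[2]1_   read 2 → write _, move R, go to C
C | _1_[1]_   read 1 → write 1, move R, go to A
A | _1_1[_]   read _ → write 1, move L, go to C
C | _1_[1]1   read 1 → write 1, move R, go to A
A | _1_1[1]   read 1 → write _, move L, go to C
C | _1_[1]_   read 1 → write 1, move R, go to A
A | _1_1[_]   read _ → write 1, move L, go to C
C | _1_[1]1   read 1 → write 1, move R, go to A
A | _1_1[1]   read 1 → write _, move L, go to C
C | _1_[1]_   read 1 → write 1, move R, go to A
A | _1_1[_]
After 12 steps: state A, head at 4, tape 1_1.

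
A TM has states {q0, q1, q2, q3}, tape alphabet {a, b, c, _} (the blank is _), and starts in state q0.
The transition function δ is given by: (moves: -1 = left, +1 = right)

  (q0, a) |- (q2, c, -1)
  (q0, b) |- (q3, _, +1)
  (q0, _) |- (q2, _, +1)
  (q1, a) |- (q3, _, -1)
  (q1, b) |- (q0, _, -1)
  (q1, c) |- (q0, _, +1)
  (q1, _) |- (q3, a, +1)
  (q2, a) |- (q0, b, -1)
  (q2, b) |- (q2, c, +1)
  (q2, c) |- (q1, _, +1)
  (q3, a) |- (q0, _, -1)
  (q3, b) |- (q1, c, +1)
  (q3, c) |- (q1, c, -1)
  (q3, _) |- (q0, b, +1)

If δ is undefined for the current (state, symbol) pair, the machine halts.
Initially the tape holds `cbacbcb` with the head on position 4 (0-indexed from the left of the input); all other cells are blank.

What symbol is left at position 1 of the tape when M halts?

c

state=q0 head=4 tape=cbac[b]cb   (q0,b)→(q3,_,+1)
state=q3 head=5 tape=cbac_[c]b   (q3,c)→(q1,c,-1)
state=q1 head=4 tape=cbac[_]cb   (q1,_)→(q3,a,+1)
state=q3 head=5 tape=cbaca[c]b   (q3,c)→(q1,c,-1)
state=q1 head=4 tape=cbac[a]cb   (q1,a)→(q3,_,-1)
state=q3 head=3 tape=cba[c]_cb   (q3,c)→(q1,c,-1)
state=q1 head=2 tape=cb[a]c_cb   (q1,a)→(q3,_,-1)
state=q3 head=1 tape=c[b]_c_cb   (q3,b)→(q1,c,+1)
state=q1 head=2 tape=cc[_]c_cb   (q1,_)→(q3,a,+1)
state=q3 head=3 tape=cca[c]_cb   (q3,c)→(q1,c,-1)
state=q1 head=2 tape=cc[a]c_cb   (q1,a)→(q3,_,-1)
state=q3 head=1 tape=c[c]_c_cb   (q3,c)→(q1,c,-1)
state=q1 head=0 tape=[c]c_c_cb   (q1,c)→(q0,_,+1)
state=q0 head=1 tape=_[c]_c_cb
Cell 1 holds c when M halts.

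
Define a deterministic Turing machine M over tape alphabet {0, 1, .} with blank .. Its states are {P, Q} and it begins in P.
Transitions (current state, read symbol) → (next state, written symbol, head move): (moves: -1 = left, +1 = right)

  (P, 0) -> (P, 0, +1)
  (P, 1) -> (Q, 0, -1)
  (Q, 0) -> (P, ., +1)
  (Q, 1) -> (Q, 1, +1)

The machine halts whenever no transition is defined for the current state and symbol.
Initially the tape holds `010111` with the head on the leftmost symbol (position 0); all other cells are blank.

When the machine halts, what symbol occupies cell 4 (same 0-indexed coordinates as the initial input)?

P | [0]10111.   read 0 → write 0, move +1, go to P
P | 0[1]0111.   read 1 → write 0, move -1, go to Q
Q | [0]00111.   read 0 → write ., move +1, go to P
P | .[0]0111.   read 0 → write 0, move +1, go to P
P | .0[0]111.   read 0 → write 0, move +1, go to P
P | .00[1]11.   read 1 → write 0, move -1, go to Q
Q | .0[0]011.   read 0 → write ., move +1, go to P
P | .0.[0]11.   read 0 → write 0, move +1, go to P
P | .0.0[1]1.   read 1 → write 0, move -1, go to Q
Q | .0.[0]01.   read 0 → write ., move +1, go to P
P | .0..[0]1.   read 0 → write 0, move +1, go to P
P | .0..0[1].   read 1 → write 0, move -1, go to Q
Q | .0..[0]0.   read 0 → write ., move +1, go to P
P | .0...[0].   read 0 → write 0, move +1, go to P
P | .0...0[.]
Cell 4 holds . when M halts.

.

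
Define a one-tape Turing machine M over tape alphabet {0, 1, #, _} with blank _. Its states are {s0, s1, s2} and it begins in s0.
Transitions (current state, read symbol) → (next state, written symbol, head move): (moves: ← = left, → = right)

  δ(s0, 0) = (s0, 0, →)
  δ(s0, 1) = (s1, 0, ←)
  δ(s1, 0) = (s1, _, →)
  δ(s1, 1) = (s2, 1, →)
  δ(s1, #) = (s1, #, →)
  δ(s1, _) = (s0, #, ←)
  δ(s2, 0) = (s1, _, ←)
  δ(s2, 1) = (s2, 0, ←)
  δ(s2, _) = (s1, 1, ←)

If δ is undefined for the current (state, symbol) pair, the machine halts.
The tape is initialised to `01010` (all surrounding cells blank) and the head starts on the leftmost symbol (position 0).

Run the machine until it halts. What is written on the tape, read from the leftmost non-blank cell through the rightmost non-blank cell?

s0 | [0]1010   read 0 → write 0, move →, go to s0
s0 | 0[1]010   read 1 → write 0, move ←, go to s1
s1 | [0]0010   read 0 → write _, move →, go to s1
s1 | _[0]010   read 0 → write _, move →, go to s1
s1 | __[0]10   read 0 → write _, move →, go to s1
s1 | ___[1]0   read 1 → write 1, move →, go to s2
s2 | ___1[0]   read 0 → write _, move ←, go to s1
s1 | ___[1]_   read 1 → write 1, move →, go to s2
s2 | ___1[_]   read _ → write 1, move ←, go to s1
s1 | ___[1]1   read 1 → write 1, move →, go to s2
s2 | ___1[1]   read 1 → write 0, move ←, go to s2
s2 | ___[1]0   read 1 → write 0, move ←, go to s2
s2 | __[_]00   read _ → write 1, move ←, go to s1
s1 | _[_]100   read _ → write #, move ←, go to s0
s0 | [_]#100
The non-blank tape span at halt is #100.

#100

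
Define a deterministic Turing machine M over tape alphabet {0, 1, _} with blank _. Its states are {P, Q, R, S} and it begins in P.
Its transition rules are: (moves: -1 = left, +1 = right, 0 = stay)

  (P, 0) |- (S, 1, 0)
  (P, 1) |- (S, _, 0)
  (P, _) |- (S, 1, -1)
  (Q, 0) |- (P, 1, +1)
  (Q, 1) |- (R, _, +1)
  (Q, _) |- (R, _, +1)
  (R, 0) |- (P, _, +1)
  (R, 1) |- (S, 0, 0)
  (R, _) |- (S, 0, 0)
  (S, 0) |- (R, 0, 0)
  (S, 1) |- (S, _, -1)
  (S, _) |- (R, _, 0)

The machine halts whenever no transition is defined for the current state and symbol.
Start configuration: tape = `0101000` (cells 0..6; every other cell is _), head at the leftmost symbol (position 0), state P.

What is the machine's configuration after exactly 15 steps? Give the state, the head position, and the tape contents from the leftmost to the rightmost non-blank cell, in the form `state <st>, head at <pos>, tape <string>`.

P | _[0]101000   read 0 → write 1, move 0, go to S
S | _[1]101000   read 1 → write _, move -1, go to S
S | [_]_101000   read _ → write _, move 0, go to R
R | [_]_101000   read _ → write 0, move 0, go to S
S | [0]_101000   read 0 → write 0, move 0, go to R
R | [0]_101000   read 0 → write _, move +1, go to P
P | _[_]101000   read _ → write 1, move -1, go to S
S | [_]1101000   read _ → write _, move 0, go to R
R | [_]1101000   read _ → write 0, move 0, go to S
S | [0]1101000   read 0 → write 0, move 0, go to R
R | [0]1101000   read 0 → write _, move +1, go to P
P | _[1]101000   read 1 → write _, move 0, go to S
S | _[_]101000   read _ → write _, move 0, go to R
R | _[_]101000   read _ → write 0, move 0, go to S
S | _[0]101000   read 0 → write 0, move 0, go to R
R | _[0]101000
After 15 steps: state R, head at 0, tape 0101000.

state R, head at 0, tape 0101000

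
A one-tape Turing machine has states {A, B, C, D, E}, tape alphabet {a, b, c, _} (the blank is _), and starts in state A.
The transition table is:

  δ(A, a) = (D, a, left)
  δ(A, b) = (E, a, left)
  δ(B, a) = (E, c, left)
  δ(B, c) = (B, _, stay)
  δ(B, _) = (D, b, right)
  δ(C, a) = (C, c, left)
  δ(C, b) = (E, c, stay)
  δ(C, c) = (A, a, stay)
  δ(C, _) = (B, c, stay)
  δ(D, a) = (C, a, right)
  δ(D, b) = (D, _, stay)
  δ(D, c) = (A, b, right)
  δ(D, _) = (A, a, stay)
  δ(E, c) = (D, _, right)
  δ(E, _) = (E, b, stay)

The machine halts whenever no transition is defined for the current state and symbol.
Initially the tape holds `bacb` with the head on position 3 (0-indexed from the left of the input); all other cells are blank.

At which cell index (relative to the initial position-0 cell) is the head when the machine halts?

4

state=A head=3 tape=bac[b]__   (A,b)→(E,a,left)
state=E head=2 tape=ba[c]a__   (E,c)→(D,_,right)
state=D head=3 tape=ba_[a]__   (D,a)→(C,a,right)
state=C head=4 tape=ba_a[_]_   (C,_)→(B,c,stay)
state=B head=4 tape=ba_a[c]_   (B,c)→(B,_,stay)
state=B head=4 tape=ba_a[_]_   (B,_)→(D,b,right)
state=D head=5 tape=ba_ab[_]   (D,_)→(A,a,stay)
state=A head=5 tape=ba_ab[a]   (A,a)→(D,a,left)
state=D head=4 tape=ba_a[b]a   (D,b)→(D,_,stay)
state=D head=4 tape=ba_a[_]a   (D,_)→(A,a,stay)
state=A head=4 tape=ba_a[a]a   (A,a)→(D,a,left)
state=D head=3 tape=ba_[a]aa   (D,a)→(C,a,right)
state=C head=4 tape=ba_a[a]a   (C,a)→(C,c,left)
state=C head=3 tape=ba_[a]ca   (C,a)→(C,c,left)
state=C head=2 tape=ba[_]cca   (C,_)→(B,c,stay)
state=B head=2 tape=ba[c]cca   (B,c)→(B,_,stay)
state=B head=2 tape=ba[_]cca   (B,_)→(D,b,right)
state=D head=3 tape=bab[c]ca   (D,c)→(A,b,right)
state=A head=4 tape=babb[c]a
At halt the head is at cell 4.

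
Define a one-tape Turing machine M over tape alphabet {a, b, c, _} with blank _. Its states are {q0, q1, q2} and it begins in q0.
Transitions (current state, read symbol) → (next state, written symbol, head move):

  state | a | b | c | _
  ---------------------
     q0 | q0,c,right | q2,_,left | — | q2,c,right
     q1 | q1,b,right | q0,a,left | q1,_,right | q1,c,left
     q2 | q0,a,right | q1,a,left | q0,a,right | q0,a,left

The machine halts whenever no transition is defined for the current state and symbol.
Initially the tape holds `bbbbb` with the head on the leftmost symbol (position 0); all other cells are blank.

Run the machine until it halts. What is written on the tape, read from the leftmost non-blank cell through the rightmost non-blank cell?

ccccacac

q0 | __[b]bbbb_   read b → write _, move left, go to q2
q2 | _[_]_bbbb_   read _ → write a, move left, go to q0
q0 | [_]a_bbbb_   read _ → write c, move right, go to q2
q2 | c[a]_bbbb_   read a → write a, move right, go to q0
q0 | ca[_]bbbb_   read _ → write c, move right, go to q2
q2 | cac[b]bbb_   read b → write a, move left, go to q1
q1 | ca[c]abbb_   read c → write _, move right, go to q1
q1 | ca_[a]bbb_   read a → write b, move right, go to q1
q1 | ca_b[b]bb_   read b → write a, move left, go to q0
q0 | ca_[b]abb_   read b → write _, move left, go to q2
q2 | ca[_]_abb_   read _ → write a, move left, go to q0
q0 | c[a]a_abb_   read a → write c, move right, go to q0
q0 | cc[a]_abb_   read a → write c, move right, go to q0
q0 | ccc[_]abb_   read _ → write c, move right, go to q2
q2 | cccc[a]bb_   read a → write a, move right, go to q0
q0 | cccca[b]b_   read b → write _, move left, go to q2
q2 | cccc[a]_b_   read a → write a, move right, go to q0
q0 | cccca[_]b_   read _ → write c, move right, go to q2
q2 | ccccac[b]_   read b → write a, move left, go to q1
q1 | cccca[c]a_   read c → write _, move right, go to q1
q1 | cccca_[a]_   read a → write b, move right, go to q1
q1 | cccca_b[_]   read _ → write c, move left, go to q1
q1 | cccca_[b]c   read b → write a, move left, go to q0
q0 | cccca[_]ac   read _ → write c, move right, go to q2
q2 | ccccac[a]c   read a → write a, move right, go to q0
q0 | ccccaca[c]
The non-blank tape span at halt is ccccacac.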